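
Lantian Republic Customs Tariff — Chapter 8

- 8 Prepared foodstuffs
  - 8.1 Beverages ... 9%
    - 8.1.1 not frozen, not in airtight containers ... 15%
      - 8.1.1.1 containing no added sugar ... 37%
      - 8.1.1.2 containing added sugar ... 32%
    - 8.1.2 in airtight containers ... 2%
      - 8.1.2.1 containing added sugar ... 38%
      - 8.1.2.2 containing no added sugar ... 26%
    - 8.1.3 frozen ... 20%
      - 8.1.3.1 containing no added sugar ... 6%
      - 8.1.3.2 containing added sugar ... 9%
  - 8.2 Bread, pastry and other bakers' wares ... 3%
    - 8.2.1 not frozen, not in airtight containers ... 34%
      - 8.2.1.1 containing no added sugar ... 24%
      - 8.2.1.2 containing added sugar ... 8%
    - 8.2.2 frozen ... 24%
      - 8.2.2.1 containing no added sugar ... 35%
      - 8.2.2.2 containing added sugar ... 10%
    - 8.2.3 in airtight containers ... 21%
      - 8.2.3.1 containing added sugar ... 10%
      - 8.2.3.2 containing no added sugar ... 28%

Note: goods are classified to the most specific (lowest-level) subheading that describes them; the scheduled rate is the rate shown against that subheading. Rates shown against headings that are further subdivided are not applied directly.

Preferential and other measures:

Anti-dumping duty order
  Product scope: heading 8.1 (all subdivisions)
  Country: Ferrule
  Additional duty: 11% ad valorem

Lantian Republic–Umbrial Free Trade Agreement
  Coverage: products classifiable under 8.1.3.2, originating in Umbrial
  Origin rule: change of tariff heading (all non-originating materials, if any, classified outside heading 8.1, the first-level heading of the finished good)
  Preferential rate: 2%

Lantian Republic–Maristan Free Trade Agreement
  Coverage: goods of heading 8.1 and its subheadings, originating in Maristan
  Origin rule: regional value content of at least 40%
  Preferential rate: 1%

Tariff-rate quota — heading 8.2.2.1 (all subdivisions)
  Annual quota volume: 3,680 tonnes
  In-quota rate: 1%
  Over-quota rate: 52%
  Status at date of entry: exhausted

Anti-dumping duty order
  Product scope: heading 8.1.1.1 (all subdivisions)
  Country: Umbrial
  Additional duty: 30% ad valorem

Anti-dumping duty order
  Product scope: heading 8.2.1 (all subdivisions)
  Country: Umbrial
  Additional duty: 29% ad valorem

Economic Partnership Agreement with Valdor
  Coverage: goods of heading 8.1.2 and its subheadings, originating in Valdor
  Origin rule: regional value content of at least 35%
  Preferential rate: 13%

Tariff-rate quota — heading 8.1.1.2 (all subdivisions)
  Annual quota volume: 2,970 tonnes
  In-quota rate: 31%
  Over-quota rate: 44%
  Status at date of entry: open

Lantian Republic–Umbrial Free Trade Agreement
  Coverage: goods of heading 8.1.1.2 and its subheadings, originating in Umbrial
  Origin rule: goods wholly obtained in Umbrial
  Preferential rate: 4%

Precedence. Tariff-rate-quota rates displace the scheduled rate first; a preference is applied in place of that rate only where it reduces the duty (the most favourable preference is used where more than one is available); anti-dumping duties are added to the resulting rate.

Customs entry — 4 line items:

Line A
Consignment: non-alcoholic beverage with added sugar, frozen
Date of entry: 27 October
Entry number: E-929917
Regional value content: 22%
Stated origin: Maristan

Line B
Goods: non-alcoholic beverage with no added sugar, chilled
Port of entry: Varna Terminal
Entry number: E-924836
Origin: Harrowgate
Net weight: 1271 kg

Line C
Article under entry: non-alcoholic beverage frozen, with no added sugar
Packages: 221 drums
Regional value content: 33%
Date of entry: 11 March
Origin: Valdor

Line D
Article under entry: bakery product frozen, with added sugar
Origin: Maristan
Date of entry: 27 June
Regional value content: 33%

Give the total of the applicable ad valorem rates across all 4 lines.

62%

Line A: non-alcoholic beverage → 8.1; frozen → 8.1.3; with added sugar → 8.1.3.2. Scheduled 9%. Maristan agreement on 8.1: RVC < 40%. → 9%.
Line B: non-alcoholic beverage → 8.1; chilled → 8.1.1; with no added sugar → 8.1.1.1. Scheduled 37%. No special measure applies. → 37%.
Line C: non-alcoholic beverage → 8.1; frozen → 8.1.3; with no added sugar → 8.1.3.1. Scheduled 6%. Valdor agreement on 8.1.2: 8.1.3.1 not covered. → 6%.
Line D: bakery product → 8.2; frozen → 8.2.2; with added sugar → 8.2.2.2. Scheduled 10%. Maristan agreement on 8.1: 8.2.2.2 not covered. → 10%.
Sum: 9% + 37% + 6% + 10% = 62%.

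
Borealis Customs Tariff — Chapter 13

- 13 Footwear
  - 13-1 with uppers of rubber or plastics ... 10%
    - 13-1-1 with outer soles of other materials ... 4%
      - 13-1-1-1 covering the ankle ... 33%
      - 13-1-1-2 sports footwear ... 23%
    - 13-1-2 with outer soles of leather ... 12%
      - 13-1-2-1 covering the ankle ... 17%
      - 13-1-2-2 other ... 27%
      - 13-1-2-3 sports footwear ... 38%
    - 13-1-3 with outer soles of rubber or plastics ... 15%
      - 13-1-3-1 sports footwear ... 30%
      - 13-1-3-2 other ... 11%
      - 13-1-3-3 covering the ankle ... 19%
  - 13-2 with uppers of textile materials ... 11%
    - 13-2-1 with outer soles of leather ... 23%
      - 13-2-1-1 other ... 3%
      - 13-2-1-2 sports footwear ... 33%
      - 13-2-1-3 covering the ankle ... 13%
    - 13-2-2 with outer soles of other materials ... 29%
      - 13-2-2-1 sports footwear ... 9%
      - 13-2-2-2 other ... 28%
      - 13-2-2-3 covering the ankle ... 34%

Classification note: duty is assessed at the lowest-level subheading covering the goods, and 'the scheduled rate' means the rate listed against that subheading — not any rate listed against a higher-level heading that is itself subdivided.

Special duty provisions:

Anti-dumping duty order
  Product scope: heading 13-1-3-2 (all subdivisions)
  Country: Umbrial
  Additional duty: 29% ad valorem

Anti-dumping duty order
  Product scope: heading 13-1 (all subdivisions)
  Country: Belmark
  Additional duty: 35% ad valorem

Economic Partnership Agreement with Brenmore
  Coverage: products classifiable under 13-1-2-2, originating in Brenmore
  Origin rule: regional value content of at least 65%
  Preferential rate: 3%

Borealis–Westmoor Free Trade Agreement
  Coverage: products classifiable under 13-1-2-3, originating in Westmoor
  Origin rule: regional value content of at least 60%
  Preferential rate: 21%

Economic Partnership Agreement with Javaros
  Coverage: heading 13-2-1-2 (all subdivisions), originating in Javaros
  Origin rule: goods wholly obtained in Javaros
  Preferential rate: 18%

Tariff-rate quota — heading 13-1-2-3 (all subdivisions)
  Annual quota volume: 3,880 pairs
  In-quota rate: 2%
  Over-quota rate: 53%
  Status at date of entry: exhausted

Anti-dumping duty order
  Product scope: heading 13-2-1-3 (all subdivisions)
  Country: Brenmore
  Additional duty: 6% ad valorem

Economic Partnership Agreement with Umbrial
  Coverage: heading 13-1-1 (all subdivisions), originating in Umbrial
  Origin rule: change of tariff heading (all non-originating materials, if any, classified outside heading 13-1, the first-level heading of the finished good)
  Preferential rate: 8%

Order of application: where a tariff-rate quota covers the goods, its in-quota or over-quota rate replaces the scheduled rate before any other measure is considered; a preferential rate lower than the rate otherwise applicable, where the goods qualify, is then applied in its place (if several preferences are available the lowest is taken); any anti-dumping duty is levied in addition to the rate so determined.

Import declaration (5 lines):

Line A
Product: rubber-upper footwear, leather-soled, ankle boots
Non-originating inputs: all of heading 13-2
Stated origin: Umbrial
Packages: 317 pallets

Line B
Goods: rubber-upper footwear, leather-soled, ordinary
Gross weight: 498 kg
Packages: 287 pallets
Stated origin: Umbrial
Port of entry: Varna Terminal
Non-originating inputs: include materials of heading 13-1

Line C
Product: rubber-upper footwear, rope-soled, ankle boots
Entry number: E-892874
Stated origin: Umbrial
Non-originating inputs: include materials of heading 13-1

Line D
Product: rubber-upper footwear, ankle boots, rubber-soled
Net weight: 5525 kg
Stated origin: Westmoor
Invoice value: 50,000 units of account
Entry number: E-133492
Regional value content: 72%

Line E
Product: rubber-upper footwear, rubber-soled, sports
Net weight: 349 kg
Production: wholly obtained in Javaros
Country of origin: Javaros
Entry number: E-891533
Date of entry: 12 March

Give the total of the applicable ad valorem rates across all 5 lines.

Line A: rubber-upper → 13-1; leather-soled → 13-1-2; ankle boots → 13-1-2-1. Scheduled 17%. Umbrial agreement on 13-1-1: 13-1-2-1 not covered. → 17%.
Line B: rubber-upper → 13-1; leather-soled → 13-1-2; ordinary → 13-1-2-2. Scheduled 27%. Umbrial agreement on 13-1-1: 13-1-2-2 not covered. → 27%.
Line C: rubber-upper → 13-1; rope-soled → 13-1-1; ankle boots → 13-1-1-1. Scheduled 33%. Umbrial agreement on 13-1-1: CTH not met. → 33%.
Line D: rubber-upper → 13-1; rubber-soled → 13-1-3; ankle boots → 13-1-3-3. Scheduled 19%. Westmoor agreement on 13-1-2-3: 13-1-3-3 not covered. → 19%.
Line E: rubber-upper → 13-1; rubber-soled → 13-1-3; sports → 13-1-3-1. Scheduled 30%. Javaros agreement on 13-2-1-2: 13-1-3-1 not covered. → 30%.
Sum: 17% + 27% + 33% + 19% + 30% = 126%.

126%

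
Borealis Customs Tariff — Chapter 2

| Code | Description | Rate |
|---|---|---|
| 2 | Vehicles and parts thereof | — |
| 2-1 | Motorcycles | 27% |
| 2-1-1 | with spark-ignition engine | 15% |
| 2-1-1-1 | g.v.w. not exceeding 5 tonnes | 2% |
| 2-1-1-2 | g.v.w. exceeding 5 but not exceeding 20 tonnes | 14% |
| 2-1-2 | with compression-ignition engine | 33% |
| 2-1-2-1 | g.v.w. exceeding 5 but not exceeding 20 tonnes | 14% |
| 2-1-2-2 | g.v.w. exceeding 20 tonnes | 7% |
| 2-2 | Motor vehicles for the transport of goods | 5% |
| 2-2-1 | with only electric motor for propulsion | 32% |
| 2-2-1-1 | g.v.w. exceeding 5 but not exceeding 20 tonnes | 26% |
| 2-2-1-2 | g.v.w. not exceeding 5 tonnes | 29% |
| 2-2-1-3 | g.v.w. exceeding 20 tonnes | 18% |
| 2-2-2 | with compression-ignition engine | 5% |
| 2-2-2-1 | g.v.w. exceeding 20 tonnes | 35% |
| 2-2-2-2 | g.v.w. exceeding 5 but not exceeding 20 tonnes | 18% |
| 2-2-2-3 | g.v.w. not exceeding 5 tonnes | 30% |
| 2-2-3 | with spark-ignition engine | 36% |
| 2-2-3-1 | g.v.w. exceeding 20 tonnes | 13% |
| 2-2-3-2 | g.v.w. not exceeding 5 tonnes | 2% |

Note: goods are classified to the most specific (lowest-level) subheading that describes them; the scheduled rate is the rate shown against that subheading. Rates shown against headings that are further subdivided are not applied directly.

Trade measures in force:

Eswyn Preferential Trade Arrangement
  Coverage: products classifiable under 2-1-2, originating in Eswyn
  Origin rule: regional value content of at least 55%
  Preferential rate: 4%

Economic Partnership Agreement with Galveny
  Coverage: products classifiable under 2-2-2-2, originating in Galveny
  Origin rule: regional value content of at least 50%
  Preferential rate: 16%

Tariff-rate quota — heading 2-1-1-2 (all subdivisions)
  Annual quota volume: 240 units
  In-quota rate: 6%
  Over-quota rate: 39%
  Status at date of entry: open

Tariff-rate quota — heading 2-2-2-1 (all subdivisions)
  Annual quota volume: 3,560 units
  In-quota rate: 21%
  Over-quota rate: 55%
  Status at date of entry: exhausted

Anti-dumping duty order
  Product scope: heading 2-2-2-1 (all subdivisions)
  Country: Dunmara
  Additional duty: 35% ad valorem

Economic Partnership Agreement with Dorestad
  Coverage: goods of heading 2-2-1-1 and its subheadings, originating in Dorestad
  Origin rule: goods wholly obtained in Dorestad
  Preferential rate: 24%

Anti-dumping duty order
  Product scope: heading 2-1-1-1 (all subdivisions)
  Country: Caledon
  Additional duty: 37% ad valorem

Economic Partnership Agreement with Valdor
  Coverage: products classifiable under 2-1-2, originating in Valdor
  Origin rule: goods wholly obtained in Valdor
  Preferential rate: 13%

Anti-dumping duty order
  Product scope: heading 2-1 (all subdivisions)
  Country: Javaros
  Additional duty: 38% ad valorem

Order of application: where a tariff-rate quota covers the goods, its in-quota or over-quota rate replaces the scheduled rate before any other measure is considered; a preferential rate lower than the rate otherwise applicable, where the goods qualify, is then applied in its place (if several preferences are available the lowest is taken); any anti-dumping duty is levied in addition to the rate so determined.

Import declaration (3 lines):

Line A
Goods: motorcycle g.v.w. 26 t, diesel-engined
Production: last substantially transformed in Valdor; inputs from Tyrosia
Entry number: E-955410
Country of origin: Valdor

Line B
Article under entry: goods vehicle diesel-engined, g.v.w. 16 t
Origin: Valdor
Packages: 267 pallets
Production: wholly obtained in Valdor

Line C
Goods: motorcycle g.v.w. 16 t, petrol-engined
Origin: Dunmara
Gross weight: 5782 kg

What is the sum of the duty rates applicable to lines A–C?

31%

Line A: motorcycle → 2-1; diesel-engined → 2-1-2; g.v.w. 26 t → 2-1-2-2. Scheduled 7%. Valdor agreement on 2-1-2: not wholly obtained. → 7%.
Line B: goods vehicle → 2-2; diesel-engined → 2-2-2; g.v.w. 16 t → 2-2-2-2. Scheduled 18%. Valdor agreement on 2-1-2: 2-2-2-2 not covered. → 18%.
Line C: motorcycle → 2-1; petrol-engined → 2-1-1; g.v.w. 16 t → 2-1-1-2. Scheduled 14%. quota on 2-1-1-2 open → in-quota 6%. → 6%.
Sum: 7% + 18% + 6% = 31%.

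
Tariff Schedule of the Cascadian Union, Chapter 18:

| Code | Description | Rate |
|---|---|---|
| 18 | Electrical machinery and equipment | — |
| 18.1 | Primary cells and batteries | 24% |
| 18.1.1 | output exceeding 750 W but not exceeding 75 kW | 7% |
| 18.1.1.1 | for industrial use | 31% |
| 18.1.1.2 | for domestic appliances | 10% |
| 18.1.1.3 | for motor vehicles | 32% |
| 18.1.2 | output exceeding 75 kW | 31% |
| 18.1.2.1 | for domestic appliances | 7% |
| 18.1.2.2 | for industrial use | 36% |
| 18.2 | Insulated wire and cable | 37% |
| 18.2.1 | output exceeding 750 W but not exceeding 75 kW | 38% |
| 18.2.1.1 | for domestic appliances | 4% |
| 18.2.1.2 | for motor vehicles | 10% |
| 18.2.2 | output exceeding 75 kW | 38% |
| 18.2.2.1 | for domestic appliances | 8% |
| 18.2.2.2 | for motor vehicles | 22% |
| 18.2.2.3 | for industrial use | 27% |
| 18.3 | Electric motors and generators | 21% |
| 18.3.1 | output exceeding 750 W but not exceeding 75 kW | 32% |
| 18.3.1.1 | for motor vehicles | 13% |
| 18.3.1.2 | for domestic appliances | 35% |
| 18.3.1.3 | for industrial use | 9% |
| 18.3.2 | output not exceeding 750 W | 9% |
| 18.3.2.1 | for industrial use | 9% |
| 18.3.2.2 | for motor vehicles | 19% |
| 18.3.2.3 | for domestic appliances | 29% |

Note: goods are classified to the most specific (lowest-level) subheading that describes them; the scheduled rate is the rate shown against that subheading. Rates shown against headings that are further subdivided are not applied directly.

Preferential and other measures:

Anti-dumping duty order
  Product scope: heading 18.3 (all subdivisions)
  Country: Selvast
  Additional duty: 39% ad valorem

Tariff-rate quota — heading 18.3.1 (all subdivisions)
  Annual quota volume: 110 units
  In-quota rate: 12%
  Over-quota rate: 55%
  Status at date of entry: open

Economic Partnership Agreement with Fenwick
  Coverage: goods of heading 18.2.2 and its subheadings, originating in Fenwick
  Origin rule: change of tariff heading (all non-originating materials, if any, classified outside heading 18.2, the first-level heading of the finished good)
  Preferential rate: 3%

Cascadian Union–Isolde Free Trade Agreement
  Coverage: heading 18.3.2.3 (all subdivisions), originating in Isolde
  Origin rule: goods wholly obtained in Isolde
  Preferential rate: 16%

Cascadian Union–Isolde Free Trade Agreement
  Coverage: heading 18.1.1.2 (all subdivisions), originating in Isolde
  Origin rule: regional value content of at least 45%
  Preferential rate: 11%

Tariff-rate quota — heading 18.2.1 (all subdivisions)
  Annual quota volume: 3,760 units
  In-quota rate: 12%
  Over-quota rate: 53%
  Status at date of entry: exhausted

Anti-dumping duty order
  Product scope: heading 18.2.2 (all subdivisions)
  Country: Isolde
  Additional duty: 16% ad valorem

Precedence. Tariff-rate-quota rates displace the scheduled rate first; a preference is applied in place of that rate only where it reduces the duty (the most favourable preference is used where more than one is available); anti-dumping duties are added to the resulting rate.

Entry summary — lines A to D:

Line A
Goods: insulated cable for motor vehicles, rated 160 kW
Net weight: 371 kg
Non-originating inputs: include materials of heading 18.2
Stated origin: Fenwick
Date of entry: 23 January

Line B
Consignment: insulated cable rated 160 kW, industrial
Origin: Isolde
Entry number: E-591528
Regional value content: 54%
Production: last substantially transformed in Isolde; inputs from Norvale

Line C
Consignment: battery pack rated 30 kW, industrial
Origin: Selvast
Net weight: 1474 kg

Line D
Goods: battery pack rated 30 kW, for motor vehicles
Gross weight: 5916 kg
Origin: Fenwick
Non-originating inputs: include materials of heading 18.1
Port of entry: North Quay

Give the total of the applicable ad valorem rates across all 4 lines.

128%

Line A: insulated cable → 18.2; rated 160 kW → 18.2.2; for motor vehicles → 18.2.2.2. Scheduled 22%. Fenwick agreement on 18.2.2: CTH not met. → 22%.
Line B: insulated cable → 18.2; rated 160 kW → 18.2.2; industrial → 18.2.2.3. Scheduled 27%. Isolde agreement on 18.3.2.3: 18.2.2.3 not covered; Isolde agreement on 18.1.1.2: 18.2.2.3 not covered; anti-dumping (Isolde, 18.2.2): +16%; total 27% + 16% = 43%. → 43%.
Line C: battery pack → 18.1; rated 30 kW → 18.1.1; industrial → 18.1.1.1. Scheduled 31%. No special measure applies. → 31%.
Line D: battery pack → 18.1; rated 30 kW → 18.1.1; for motor vehicles → 18.1.1.3. Scheduled 32%. Fenwick agreement on 18.2.2: 18.1.1.3 not covered. → 32%.
Sum: 22% + 43% + 31% + 32% = 128%.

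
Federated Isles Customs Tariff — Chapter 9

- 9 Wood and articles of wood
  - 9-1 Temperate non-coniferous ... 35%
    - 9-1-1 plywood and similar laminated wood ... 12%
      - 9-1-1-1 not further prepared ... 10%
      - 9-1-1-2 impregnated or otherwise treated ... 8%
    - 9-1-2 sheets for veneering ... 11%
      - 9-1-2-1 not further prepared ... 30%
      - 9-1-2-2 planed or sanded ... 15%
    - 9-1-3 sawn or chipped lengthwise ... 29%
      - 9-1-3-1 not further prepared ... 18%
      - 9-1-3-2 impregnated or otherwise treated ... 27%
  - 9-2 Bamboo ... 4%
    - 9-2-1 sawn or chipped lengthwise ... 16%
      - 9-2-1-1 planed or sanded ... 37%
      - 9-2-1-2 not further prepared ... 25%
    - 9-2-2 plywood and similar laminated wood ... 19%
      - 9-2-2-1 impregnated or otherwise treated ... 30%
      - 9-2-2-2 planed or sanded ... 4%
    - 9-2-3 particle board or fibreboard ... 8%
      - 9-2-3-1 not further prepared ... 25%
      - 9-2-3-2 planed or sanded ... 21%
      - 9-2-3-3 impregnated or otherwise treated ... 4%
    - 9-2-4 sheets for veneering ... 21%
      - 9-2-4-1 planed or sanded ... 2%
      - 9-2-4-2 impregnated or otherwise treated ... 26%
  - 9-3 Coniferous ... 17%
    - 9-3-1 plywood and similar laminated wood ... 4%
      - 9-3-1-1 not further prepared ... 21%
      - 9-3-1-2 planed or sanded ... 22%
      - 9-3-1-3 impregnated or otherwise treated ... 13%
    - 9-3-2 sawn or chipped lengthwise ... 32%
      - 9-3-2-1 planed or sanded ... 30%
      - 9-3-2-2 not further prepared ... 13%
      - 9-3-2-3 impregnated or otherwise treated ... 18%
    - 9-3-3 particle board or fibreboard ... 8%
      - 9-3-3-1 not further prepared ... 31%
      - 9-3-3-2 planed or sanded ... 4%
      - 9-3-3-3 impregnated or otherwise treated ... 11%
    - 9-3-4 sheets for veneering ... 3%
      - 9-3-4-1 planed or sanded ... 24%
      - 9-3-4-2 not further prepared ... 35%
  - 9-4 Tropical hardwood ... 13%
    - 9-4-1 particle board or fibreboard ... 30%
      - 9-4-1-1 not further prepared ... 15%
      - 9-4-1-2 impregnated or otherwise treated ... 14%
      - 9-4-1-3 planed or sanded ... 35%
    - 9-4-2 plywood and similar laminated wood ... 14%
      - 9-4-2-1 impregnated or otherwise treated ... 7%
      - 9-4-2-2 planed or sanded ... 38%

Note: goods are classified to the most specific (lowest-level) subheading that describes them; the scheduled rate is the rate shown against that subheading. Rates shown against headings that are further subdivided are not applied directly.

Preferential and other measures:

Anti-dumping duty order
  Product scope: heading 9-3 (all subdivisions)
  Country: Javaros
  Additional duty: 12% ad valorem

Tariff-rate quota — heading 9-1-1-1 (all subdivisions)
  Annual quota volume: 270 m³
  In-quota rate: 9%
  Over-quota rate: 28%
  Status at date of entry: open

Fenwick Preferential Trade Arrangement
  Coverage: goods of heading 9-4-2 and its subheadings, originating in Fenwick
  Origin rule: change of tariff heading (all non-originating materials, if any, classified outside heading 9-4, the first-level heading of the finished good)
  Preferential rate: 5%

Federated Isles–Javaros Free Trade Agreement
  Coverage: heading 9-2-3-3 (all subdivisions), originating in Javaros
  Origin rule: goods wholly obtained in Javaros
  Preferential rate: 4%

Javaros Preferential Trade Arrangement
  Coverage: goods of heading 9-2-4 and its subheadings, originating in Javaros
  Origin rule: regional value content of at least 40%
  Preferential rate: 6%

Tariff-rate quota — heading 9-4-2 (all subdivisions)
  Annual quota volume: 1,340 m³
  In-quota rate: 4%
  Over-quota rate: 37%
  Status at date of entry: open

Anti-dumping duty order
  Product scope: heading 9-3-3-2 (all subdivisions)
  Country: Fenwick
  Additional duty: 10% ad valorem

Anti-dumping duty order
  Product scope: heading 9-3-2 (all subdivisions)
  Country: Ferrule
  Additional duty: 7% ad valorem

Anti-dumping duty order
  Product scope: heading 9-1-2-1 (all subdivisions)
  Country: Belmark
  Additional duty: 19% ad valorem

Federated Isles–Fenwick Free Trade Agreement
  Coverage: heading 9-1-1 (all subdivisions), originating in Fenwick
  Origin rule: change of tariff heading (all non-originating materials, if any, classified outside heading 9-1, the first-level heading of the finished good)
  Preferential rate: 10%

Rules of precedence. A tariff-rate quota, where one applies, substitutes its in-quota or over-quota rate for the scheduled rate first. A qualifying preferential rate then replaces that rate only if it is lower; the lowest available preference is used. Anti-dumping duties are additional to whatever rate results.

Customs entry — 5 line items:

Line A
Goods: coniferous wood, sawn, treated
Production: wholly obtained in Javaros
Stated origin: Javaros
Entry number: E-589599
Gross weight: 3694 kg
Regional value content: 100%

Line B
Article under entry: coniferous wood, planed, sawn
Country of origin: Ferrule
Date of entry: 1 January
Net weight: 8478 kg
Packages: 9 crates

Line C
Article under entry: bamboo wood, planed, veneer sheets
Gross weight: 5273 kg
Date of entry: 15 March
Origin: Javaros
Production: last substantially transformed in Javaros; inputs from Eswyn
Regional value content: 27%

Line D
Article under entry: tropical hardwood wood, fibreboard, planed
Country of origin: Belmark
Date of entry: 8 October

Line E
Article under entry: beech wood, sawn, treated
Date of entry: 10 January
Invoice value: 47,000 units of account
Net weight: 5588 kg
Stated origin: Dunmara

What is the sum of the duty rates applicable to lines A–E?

Line A: coniferous → 9-3; sawn → 9-3-2; treated → 9-3-2-3. Scheduled 18%. Javaros agreement on 9-2-3-3: 9-3-2-3 not covered; Javaros agreement on 9-2-4: 9-3-2-3 not covered; anti-dumping (Javaros, 9-3): +12%; total 18% + 12% = 30%. → 30%.
Line B: coniferous → 9-3; sawn → 9-3-2; planed → 9-3-2-1. Scheduled 30%. anti-dumping (Ferrule, 9-3-2): +7%; total 30% + 7% = 37%. → 37%.
Line C: bamboo → 9-2; veneer sheets → 9-2-4; planed → 9-2-4-1. Scheduled 2%. Javaros agreement on 9-2-3-3: 9-2-4-1 not covered; Javaros agreement on 9-2-4: RVC < 40%. → 2%.
Line D: tropical hardwood → 9-4; fibreboard → 9-4-1; planed → 9-4-1-3. Scheduled 35%. No special measure applies. → 35%.
Line E: beech → 9-1; sawn → 9-1-3; treated → 9-1-3-2. Scheduled 27%. No special measure applies. → 27%.
Sum: 30% + 37% + 2% + 35% + 27% = 131%.

131%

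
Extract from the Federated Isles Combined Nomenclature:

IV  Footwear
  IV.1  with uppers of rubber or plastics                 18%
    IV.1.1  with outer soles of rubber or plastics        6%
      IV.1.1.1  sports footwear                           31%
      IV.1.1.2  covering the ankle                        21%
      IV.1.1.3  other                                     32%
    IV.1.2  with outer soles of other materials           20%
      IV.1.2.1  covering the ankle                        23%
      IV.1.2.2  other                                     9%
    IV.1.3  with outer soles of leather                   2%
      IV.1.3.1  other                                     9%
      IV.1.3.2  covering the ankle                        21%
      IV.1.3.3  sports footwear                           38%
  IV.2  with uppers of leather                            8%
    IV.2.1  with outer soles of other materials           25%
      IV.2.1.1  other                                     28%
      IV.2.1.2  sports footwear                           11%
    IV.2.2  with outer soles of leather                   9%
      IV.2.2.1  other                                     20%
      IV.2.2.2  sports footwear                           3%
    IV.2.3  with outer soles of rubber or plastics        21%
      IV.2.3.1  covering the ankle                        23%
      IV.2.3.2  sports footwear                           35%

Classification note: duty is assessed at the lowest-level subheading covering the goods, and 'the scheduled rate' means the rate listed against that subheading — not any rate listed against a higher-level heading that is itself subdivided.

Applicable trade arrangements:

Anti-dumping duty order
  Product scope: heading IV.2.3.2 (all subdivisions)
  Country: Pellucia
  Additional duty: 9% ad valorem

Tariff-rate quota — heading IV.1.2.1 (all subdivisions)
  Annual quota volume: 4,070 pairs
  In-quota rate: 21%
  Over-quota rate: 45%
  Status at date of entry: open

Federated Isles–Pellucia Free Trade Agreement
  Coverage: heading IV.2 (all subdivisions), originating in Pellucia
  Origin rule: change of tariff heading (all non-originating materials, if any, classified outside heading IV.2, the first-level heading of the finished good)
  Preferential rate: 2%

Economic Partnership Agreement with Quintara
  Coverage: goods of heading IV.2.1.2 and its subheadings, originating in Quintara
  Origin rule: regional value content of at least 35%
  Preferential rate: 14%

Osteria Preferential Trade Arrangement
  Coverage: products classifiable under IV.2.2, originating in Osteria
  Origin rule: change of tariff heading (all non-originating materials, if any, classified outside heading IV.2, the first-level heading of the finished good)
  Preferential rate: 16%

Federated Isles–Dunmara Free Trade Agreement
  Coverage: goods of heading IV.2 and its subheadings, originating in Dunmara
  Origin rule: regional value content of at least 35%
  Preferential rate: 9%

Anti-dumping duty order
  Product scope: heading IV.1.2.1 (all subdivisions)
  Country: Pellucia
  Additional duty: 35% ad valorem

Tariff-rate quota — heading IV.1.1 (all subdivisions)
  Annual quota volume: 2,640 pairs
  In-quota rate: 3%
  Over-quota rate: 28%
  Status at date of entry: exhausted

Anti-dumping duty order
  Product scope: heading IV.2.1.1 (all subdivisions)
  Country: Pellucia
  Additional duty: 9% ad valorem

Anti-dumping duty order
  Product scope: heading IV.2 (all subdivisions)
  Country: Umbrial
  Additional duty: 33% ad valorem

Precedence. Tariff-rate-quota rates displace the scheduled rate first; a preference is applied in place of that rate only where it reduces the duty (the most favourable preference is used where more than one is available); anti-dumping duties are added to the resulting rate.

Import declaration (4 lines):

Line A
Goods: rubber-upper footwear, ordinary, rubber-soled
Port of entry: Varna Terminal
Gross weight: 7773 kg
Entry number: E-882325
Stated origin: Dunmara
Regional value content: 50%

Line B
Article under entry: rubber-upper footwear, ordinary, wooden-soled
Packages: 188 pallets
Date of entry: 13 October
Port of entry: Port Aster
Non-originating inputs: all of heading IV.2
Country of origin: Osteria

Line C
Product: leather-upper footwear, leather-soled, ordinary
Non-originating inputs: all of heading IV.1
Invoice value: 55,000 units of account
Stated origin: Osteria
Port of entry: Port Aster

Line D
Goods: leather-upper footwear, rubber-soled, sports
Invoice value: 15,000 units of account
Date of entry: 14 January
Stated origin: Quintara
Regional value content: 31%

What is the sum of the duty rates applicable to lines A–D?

Line A: rubber-upper → IV.1; rubber-soled → IV.1.1; ordinary → IV.1.1.3. Scheduled 32%. quota on IV.1.1 exhausted → over-quota 28%; Dunmara agreement on IV.2: IV.1.1.3 not covered. → 28%.
Line B: rubber-upper → IV.1; wooden-soled → IV.1.2; ordinary → IV.1.2.2. Scheduled 9%. Osteria agreement on IV.2.2: IV.1.2.2 not covered. → 9%.
Line C: leather-upper → IV.2; leather-soled → IV.2.2; ordinary → IV.2.2.1. Scheduled 20%. Osteria agreement on IV.2.2: CTH met → 16% available; preferential 16%. → 16%.
Line D: leather-upper → IV.2; rubber-soled → IV.2.3; sports → IV.2.3.2. Scheduled 35%. Quintara agreement on IV.2.1.2: IV.2.3.2 not covered. → 35%.
Sum: 28% + 9% + 16% + 35% = 88%.

88%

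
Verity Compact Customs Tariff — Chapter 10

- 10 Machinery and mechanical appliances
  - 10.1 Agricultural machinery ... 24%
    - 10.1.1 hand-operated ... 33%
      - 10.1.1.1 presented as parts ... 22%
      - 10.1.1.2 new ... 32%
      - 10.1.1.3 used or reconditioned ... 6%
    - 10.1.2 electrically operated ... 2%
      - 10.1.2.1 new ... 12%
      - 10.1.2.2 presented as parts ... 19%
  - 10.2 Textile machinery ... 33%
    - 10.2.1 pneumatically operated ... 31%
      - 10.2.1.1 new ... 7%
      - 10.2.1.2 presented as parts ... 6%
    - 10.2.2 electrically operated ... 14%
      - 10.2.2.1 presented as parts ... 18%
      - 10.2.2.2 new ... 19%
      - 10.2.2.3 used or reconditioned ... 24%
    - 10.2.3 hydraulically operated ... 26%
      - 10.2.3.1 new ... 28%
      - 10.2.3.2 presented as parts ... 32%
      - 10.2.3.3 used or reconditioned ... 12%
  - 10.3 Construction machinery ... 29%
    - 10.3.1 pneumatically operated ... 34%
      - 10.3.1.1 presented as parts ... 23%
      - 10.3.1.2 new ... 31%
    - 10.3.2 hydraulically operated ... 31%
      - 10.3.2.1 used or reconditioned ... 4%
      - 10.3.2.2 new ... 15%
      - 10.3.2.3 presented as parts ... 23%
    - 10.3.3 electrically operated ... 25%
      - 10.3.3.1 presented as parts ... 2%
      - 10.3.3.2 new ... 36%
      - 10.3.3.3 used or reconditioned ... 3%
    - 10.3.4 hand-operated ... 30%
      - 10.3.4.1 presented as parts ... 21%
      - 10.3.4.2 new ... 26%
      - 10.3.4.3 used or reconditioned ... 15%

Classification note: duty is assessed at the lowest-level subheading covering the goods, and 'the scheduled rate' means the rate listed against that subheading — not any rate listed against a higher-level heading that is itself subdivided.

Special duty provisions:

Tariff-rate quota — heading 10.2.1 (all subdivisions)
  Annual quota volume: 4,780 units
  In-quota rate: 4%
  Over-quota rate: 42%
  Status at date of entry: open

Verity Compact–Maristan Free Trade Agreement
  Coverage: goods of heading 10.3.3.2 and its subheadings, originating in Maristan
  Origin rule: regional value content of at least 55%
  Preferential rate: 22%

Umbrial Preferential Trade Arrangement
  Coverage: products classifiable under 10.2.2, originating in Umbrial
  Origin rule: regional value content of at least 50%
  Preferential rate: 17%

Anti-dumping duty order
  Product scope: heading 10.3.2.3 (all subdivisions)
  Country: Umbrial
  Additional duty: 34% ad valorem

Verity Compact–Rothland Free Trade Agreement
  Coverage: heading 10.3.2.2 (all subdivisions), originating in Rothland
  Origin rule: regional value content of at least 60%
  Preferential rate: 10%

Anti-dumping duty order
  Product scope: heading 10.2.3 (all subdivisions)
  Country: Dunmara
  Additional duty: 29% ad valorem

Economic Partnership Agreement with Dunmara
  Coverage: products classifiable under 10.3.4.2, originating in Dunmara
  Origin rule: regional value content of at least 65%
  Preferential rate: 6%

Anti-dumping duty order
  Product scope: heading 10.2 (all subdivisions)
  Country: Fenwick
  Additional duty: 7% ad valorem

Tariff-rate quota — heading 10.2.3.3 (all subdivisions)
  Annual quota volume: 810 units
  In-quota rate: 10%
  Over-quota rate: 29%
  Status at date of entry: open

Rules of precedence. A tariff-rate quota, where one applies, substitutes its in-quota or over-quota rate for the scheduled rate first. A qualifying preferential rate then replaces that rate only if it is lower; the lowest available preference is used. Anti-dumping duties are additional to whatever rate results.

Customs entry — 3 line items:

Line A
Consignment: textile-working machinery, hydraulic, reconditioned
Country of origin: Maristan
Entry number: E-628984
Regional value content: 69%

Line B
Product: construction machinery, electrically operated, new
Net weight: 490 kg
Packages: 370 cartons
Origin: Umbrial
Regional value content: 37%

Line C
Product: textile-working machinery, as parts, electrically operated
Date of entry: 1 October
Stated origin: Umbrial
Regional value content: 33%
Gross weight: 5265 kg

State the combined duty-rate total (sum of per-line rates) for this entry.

64%

Line A: textile-working → 10.2; hydraulic → 10.2.3; reconditioned → 10.2.3.3. Scheduled 12%. quota on 10.2.3.3 open → in-quota 10%; Maristan agreement on 10.3.3.2: 10.2.3.3 not covered. → 10%.
Line B: construction → 10.3; electrically operated → 10.3.3; new → 10.3.3.2. Scheduled 36%. Umbrial agreement on 10.2.2: 10.3.3.2 not covered. → 36%.
Line C: textile-working → 10.2; electrically operated → 10.2.2; as parts → 10.2.2.1. Scheduled 18%. Umbrial agreement on 10.2.2: RVC < 50%. → 18%.
Sum: 10% + 36% + 18% = 64%.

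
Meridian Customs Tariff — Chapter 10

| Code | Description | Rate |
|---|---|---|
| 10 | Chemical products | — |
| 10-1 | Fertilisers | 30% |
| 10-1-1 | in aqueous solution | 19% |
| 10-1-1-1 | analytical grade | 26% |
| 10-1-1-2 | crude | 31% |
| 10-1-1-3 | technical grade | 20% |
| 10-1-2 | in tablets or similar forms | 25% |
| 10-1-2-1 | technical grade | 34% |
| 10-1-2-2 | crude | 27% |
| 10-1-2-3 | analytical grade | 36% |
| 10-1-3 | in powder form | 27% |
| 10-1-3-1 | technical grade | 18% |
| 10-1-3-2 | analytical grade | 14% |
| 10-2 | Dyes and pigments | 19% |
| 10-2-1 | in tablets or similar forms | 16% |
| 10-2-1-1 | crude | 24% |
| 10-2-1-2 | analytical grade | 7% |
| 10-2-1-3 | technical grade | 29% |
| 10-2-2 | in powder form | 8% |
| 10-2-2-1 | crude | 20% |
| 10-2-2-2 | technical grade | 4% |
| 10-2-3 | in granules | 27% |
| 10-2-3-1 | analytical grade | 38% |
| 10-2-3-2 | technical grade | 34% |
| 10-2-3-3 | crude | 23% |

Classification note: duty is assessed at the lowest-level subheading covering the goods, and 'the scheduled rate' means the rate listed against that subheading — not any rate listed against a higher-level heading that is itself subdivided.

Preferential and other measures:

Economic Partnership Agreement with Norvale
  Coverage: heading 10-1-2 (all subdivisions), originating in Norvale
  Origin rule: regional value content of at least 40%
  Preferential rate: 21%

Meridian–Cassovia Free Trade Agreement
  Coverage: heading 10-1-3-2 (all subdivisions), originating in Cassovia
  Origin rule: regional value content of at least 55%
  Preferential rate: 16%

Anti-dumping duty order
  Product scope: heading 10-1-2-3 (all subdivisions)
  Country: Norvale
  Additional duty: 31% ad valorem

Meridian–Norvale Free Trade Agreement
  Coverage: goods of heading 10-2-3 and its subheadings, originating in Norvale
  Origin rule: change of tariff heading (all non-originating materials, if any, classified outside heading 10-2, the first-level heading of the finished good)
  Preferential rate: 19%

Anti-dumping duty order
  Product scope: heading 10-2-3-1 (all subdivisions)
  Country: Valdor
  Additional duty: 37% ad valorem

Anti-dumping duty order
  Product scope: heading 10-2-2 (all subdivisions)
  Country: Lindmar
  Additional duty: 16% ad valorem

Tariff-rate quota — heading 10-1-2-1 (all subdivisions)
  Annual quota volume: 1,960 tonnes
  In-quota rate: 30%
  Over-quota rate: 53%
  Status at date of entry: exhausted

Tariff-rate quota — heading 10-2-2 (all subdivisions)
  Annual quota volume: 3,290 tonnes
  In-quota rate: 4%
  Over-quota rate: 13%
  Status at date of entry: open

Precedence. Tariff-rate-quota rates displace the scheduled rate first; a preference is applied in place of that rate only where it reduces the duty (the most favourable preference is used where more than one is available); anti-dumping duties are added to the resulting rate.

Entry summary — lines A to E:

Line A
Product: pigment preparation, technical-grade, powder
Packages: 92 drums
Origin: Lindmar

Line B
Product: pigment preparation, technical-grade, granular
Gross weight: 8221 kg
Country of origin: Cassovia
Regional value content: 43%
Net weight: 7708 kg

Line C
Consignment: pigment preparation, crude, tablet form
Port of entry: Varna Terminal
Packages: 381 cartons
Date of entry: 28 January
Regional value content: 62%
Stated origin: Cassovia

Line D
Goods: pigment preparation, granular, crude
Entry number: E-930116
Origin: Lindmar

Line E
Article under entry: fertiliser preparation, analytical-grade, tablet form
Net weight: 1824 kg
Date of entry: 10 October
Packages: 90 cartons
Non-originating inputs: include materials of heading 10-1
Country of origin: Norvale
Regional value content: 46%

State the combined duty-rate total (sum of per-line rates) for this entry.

153%

Line A: pigment → 10-2; powder → 10-2-2; technical-grade → 10-2-2-2. Scheduled 4%. quota on 10-2-2 open → in-quota 4%; anti-dumping (Lindmar, 10-2-2): +16%; total 4% + 16% = 20%. → 20%.
Line B: pigment → 10-2; granular → 10-2-3; technical-grade → 10-2-3-2. Scheduled 34%. Cassovia agreement on 10-1-3-2: 10-2-3-2 not covered. → 34%.
Line C: pigment → 10-2; tablet form → 10-2-1; crude → 10-2-1-1. Scheduled 24%. Cassovia agreement on 10-1-3-2: 10-2-1-1 not covered. → 24%.
Line D: pigment → 10-2; granular → 10-2-3; crude → 10-2-3-3. Scheduled 23%. No special measure applies. → 23%.
Line E: fertiliser → 10-1; tablet form → 10-1-2; analytical-grade → 10-1-2-3. Scheduled 36%. Norvale agreement on 10-1-2: RVC ≥ 40% → 21% available; Norvale agreement on 10-2-3: 10-1-2-3 not covered; preferential 21%; anti-dumping (Norvale, 10-1-2-3): +31%; total 21% + 31% = 52%. → 52%.
Sum: 20% + 34% + 24% + 23% + 52% = 153%.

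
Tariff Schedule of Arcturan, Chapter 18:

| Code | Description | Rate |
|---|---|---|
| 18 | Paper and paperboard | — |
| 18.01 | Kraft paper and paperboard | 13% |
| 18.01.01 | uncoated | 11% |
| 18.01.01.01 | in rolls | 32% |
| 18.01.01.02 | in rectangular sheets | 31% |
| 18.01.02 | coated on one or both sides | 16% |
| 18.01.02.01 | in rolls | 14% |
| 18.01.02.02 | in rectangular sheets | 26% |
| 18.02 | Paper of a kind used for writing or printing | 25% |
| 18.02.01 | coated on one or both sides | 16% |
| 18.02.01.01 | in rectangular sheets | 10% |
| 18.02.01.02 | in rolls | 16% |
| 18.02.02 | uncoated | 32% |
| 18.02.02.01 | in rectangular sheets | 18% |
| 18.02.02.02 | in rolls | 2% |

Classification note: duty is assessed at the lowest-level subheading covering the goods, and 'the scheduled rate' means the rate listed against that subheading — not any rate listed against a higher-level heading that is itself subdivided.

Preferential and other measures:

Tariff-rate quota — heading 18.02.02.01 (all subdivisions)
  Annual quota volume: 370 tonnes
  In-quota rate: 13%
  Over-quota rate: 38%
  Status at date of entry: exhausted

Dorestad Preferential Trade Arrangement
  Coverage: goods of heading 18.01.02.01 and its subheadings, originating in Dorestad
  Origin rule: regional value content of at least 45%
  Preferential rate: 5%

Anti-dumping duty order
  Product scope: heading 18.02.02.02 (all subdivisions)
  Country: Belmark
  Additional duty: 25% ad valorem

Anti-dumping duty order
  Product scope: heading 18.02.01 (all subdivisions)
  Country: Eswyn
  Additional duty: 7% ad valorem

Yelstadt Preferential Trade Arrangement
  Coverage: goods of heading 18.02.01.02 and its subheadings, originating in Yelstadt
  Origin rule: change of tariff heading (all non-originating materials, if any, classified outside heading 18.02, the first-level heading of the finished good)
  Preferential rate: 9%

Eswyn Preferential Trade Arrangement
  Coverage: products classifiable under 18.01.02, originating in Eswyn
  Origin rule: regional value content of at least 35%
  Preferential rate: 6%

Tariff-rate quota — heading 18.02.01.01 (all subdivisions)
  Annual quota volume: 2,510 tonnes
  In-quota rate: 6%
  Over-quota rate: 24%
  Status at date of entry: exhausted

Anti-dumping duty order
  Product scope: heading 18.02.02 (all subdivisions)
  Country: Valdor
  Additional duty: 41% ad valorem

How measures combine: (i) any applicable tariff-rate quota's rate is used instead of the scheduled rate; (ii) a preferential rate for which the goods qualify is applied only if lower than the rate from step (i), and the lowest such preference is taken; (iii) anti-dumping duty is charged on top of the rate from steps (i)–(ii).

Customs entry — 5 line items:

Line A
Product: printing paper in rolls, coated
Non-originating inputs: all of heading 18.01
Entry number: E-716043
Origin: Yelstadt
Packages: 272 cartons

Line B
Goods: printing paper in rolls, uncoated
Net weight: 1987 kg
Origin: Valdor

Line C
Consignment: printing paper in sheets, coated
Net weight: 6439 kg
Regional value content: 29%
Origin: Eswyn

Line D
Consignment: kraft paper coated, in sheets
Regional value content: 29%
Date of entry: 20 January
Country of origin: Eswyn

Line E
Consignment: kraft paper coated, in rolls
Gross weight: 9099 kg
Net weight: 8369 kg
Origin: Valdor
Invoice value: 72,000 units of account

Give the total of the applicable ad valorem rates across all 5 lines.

123%

Line A: printing paper → 18.02; coated → 18.02.01; in rolls → 18.02.01.02. Scheduled 16%. Yelstadt agreement on 18.02.01.02: CTH met → 9% available; preferential 9%. → 9%.
Line B: printing paper → 18.02; uncoated → 18.02.02; in rolls → 18.02.02.02. Scheduled 2%. anti-dumping (Valdor, 18.02.02): +41%; total 2% + 41% = 43%. → 43%.
Line C: printing paper → 18.02; coated → 18.02.01; in sheets → 18.02.01.01. Scheduled 10%. quota on 18.02.01.01 exhausted → over-quota 24%; Eswyn agreement on 18.01.02: 18.02.01.01 not covered; anti-dumping (Eswyn, 18.02.01): +7%; total 24% + 7% = 31%. → 31%.
Line D: kraft paper → 18.01; coated → 18.01.02; in sheets → 18.01.02.02. Scheduled 26%. Eswyn agreement on 18.01.02: RVC < 35%. → 26%.
Line E: kraft paper → 18.01; coated → 18.01.02; in rolls → 18.01.02.01. Scheduled 14%. No special measure applies. → 14%.
Sum: 9% + 43% + 31% + 26% + 14% = 123%.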